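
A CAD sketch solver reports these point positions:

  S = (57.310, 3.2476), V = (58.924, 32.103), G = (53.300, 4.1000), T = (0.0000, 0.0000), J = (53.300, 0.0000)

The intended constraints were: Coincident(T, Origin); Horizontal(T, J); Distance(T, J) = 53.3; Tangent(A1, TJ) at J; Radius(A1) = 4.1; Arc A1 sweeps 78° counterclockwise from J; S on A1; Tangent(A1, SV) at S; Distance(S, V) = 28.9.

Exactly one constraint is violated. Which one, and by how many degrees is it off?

Tangent(A1, SV) at S — off by 8.80°.

T = (0.00, 0.00) ✓; T.y = 0.00, J.y = 0.00 ✓; |TJ| = 53.30 ✓; ∠(GJ, JT) = 90.00° ✓; |GJ| = 4.100 ✓; bearing(G→S) − bearing(G→J) = 78.00° ✓; |GS| = 4.100 ✓; ∠(GS, SV) = 81.20° ✗; |SV| = 28.90 ✓.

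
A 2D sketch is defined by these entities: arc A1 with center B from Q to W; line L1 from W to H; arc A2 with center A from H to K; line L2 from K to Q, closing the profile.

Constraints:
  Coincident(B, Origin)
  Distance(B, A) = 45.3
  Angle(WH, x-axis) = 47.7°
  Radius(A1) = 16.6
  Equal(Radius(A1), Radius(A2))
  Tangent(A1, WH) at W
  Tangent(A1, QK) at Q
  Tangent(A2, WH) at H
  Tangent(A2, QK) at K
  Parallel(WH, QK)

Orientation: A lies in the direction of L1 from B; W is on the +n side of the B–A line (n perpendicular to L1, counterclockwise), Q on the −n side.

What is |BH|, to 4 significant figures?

48.25

The slot axis is L1's direction at 47.7°, so u = (cos 47.7°, sin 47.7°) = (0.6730, 0.7396) and n = (−sin 47.7°, cos 47.7°) = (-0.7396, 0.6730). B is at the origin and A lies 45.3 along u from B, so A = 45.3·u = (30.49, 33.51). Tangency of A1 to both parallel lines with radius 16.6 puts W and Q at B ± 16.6·n: W = (-12.28, 11.17), Q = (12.28, -11.17). Equal radii place H and K the same way about A: H = A + 16.6·n = (18.21, 44.68), K = A − 16.6·n = (42.77, 22.33). Then |BH| = |H − B| = 48.25.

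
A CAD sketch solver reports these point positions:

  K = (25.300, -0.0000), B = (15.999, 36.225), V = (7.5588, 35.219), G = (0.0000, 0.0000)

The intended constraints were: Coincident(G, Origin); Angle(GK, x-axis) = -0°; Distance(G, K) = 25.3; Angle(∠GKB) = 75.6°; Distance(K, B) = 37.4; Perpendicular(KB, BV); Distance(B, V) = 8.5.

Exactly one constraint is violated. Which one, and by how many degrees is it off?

Perpendicular(KB, BV) — off by 7.60°.

G = (0.00, 0.00) ✓; GK at -0.000° ✓; |GK| = 25.30 ✓; ∠GKB = 75.60° ✓; |KB| = 37.40 ✓; ∠(KB, BV) = 82.40° ✗; |BV| = 8.500 ✓.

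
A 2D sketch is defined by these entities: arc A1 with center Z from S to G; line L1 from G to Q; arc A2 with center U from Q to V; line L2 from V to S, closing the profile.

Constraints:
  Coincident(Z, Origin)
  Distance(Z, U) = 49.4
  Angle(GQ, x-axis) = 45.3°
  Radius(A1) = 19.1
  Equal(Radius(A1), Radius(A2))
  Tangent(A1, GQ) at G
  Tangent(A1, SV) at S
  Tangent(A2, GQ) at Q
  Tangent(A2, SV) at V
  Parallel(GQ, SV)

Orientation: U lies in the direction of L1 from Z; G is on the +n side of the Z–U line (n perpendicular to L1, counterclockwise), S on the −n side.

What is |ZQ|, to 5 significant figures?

52.964

The slot axis is L1's direction at 45.3°, so u = (cos 45.3°, sin 45.3°) = (0.70339, 0.71080) and n = (−sin 45.3°, cos 45.3°) = (-0.71080, 0.70339). Z is at the origin and U lies 49.4 along u from Z, so U = 49.4·u = (34.748, 35.113). Tangency of A1 to both parallel lines with radius 19.1 puts G and S at Z ± 19.1·n: G = (-13.576, 13.435), S = (13.576, -13.435). Equal radii place Q and V the same way about U: Q = U + 19.1·n = (21.171, 48.548), V = U − 19.1·n = (48.324, 21.679). Then |ZQ| = |Q − Z| = 52.964.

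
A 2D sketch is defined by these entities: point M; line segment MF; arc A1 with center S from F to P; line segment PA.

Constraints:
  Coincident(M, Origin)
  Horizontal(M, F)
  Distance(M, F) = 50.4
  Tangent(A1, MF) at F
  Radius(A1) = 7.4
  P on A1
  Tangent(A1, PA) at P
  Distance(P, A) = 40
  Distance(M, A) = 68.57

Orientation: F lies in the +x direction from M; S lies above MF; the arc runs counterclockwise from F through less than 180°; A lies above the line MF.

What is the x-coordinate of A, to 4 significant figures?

48.92

Checks: ∠(SF, FM) = 90.00° ✓; |SF| = 7.400 ✓; |SP| = 7.400 ✓; ∠(SP, PA) = 90.00° ✓; |PA| = 40.00 ✓; |MA| = 68.57 ✓.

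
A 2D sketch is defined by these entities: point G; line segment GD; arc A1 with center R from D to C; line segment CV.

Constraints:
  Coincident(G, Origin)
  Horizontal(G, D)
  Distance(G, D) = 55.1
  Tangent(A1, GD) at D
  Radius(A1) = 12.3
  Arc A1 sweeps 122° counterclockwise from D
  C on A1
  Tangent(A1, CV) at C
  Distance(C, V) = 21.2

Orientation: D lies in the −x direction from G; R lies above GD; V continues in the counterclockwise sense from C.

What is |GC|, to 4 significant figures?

48.47

Tangency of A1 to GD means the radius RD is perpendicular to GD, so R = D + (0, 12.3) = (-55.10, 12.30). On A1, D sits at bearing -90° from R; a 122° counterclockwise sweep puts C at bearing 32°, so C = R + 12.3·(cos 32°, sin 32°) = (-44.67, 18.82). Then |GC| = |C − G| = 48.47.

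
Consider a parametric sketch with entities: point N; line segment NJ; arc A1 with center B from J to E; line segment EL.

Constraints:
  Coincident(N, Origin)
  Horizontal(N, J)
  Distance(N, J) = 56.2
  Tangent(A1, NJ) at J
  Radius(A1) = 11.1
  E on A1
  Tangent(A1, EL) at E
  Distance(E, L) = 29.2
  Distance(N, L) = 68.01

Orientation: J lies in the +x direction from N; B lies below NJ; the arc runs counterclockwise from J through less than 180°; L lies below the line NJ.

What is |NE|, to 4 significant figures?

47.63

N is at the origin; NJ is horizontal with |NJ| = 56.2 and J on the +x side, so J = (56.20, 0.000). Since A1 is tangent to NJ there, BJ ⟂ NJ, so B = J + (0, -11.1) = (56.20, -11.10). Since BE ⟂ EL (tangency), |BL| = √(11.1² + 29.2²) = 31.24 regardless of where E sits on A1. So L lies on both circle(N, 68.01) and circle(B, 31.24); the below-NJ intersection is L = (53.33, -42.21). E is the foot of the tangent from L: E = (45.51, -14.07).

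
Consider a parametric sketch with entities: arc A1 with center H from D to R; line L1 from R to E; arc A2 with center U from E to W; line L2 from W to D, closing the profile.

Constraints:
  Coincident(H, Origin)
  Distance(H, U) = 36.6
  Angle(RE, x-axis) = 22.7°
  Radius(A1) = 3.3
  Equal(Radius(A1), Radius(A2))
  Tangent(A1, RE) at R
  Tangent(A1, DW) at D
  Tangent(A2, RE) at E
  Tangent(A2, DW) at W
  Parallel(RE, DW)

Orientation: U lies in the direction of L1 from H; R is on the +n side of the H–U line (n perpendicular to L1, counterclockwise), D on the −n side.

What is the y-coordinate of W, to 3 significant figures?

11.1

Tangency of A1 to both parallel lines with radius 3.3 puts R and D at H ± 3.3·n: R = (-1.27, 3.04), D = (1.27, -3.04). Equal radii place E and W the same way about U: E = U + 3.3·n = (32.5, 17.2), W = U − 3.3·n = (35.0, 11.1). So W.y = 11.1.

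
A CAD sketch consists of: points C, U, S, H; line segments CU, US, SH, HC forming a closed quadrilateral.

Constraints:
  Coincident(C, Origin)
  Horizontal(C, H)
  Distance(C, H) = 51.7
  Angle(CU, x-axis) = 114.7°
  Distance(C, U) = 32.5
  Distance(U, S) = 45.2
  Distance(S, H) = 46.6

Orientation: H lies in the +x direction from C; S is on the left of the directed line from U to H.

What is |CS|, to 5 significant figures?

51.064

C is at the origin; CH is horizontal with |CH| = 51.7 and H in +x, so H = (51.7, 0). CU runs at 114.7° with |CU| = 32.5, so U = (-13.581, 29.527). S is determined by |US| = 45.2 and |SH| = 46.6 together: it lies at the intersection of circle(U, 45.2) and circle(H, 46.6). With |UH| = 71.648, the foot of the radical line on UH is 34.927 from U and the perpendicular offset is √(45.2² − 34.927²) = 28.691. Taking the left-of-UH solution: S = (30.066, 41.274).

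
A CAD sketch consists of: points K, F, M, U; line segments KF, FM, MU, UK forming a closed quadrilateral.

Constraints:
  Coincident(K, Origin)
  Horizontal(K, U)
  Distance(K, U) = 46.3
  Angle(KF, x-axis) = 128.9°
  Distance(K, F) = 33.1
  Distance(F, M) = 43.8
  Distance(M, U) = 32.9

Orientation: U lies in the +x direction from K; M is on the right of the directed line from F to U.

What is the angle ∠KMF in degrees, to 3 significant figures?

31.9°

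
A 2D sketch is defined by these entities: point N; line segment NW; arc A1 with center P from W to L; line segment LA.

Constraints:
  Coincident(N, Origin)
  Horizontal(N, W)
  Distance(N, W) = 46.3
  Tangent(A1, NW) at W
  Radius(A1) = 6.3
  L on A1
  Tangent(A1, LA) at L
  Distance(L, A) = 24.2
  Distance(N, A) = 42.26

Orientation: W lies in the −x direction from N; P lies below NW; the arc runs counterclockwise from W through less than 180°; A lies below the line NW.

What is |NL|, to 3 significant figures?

51.7

N is at the origin; NW is horizontal with |NW| = 46.3 and W on the −x side, so W = (-46.3, 0.00). A1 meets NW tangentially, so PW is at right angles to NW, so P = W + (0, -6.3) = (-46.3, -6.30). Since PL ⟂ LA (tangency), |PA| = √(6.3² + 24.2²) = 25.0 regardless of where L sits on A1. So A lies on both circle(N, 42.26) and circle(P, 25.0); the below-NW intersection is A = (-32.4, -27.1). L is the foot of the tangent from A: L = (-50.5, -11.0).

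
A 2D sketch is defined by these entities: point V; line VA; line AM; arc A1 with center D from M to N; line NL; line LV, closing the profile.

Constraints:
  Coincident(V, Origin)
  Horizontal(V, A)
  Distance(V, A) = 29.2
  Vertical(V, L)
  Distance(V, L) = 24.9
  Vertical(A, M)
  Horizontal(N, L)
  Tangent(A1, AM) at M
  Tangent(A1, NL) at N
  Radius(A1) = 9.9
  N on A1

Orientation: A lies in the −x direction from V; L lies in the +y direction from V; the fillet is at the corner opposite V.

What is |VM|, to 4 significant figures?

32.83

V is at the origin; VA is horizontal with |VA| = 29.2 and A on the −x side, so A = (-29.20, 0.000). V and L share the same x with |VL| = 24.9 and L on the +y side, so L = (0.000, 24.90). The virtual corner opposite V is at (-29.20, 24.90). Tangency of A1 to AM means the radius DM is perpendicular to AM and the tangent condition forces DN to be normal to NL, with radius 9.9, so the center D sits 9.9 in from both sides at D = (-19.30, 15.00). That places the tangent points at M = (-29.20, 15.00) on AM and N = (-19.30, 24.90) on NL. Then |VM| = |M − V| = 32.83.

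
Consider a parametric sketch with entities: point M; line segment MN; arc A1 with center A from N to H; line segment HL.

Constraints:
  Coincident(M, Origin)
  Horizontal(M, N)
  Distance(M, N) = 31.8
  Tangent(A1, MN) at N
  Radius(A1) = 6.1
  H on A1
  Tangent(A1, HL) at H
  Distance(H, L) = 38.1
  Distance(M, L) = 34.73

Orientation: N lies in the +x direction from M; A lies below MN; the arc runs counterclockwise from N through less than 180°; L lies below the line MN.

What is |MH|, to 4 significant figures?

26.88

M is at the origin; M and N share the same y with |MN| = 31.8 and N on the +x side, so N = (31.80, 0.000). Tangency of A1 to MN means the radius AN is perpendicular to MN, so A = N + (0, -6.1) = (31.80, -6.100). Since AH ⟂ HL (tangency), |AL| = √(6.1² + 38.1²) = 38.59 regardless of where H sits on A1. So L lies on both circle(M, 34.73) and circle(A, 38.59); the below-MN intersection is L = (5.462, -34.30). H is the foot of the tangent from L: H = (26.74, -2.693).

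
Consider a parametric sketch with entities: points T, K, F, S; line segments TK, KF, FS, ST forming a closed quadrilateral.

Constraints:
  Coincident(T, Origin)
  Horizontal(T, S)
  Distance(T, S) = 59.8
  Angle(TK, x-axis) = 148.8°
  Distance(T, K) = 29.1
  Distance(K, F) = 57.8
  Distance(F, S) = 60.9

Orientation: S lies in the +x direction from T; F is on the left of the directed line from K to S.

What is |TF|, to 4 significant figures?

53.15

T is at the origin; T and S share the same y with |TS| = 59.8 and S in +x, so S = (59.8, 0). TK runs at 148.8° with |TK| = 29.1, so K = (-24.89, 15.07). F is determined by |KF| = 57.8 and |FS| = 60.9 together: it lies at the intersection of circle(K, 57.8) and circle(S, 60.9). With |KS| = 86.02, the foot of the radical line on KS is 40.87 from K and the perpendicular offset is √(57.8² − 40.87²) = 40.87. Taking the left-of-KS solution: F = (22.51, 48.15).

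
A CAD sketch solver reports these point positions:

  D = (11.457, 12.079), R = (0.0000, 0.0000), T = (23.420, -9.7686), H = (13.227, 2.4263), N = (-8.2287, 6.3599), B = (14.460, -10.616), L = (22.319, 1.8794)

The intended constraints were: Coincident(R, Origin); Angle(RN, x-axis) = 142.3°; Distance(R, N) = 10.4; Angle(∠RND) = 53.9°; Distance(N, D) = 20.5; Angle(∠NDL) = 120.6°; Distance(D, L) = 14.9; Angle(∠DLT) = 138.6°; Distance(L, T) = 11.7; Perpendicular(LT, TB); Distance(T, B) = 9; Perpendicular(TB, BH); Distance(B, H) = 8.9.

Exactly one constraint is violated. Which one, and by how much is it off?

Distance(B, H) = 8.9 — off by 4.20.

R = (0.00, 0.00) ✓; RN at 142.3° ✓; |RN| = 10.40 ✓; ∠RND = 53.90° ✓; |ND| = 20.50 ✓; ∠NDL = 120.6° ✓; |DL| = 14.90 ✓; ∠DLT = 138.6° ✓; |LT| = 11.70 ✓; ∠(LT, TB) = 90.00° ✓; |TB| = 9.000 ✓; ∠(TB, BH) = 90.00° ✓; |BH| = 13.10 ✗.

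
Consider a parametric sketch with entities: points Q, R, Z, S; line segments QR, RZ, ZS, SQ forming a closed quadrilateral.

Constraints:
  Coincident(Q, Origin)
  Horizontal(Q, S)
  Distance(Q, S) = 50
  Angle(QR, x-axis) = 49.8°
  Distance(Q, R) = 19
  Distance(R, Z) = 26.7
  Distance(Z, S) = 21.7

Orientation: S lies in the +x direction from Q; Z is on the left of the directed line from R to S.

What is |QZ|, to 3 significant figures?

42.9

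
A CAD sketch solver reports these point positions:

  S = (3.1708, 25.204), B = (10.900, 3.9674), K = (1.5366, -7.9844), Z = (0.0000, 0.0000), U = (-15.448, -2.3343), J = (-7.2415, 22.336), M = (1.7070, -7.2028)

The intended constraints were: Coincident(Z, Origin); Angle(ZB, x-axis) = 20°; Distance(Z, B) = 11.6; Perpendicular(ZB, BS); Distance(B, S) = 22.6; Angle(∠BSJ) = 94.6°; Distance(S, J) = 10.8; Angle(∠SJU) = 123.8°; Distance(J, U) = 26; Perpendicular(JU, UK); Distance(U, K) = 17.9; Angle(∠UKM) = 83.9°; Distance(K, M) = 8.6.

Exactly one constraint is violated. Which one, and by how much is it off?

Distance(K, M) = 8.6 — off by 7.80.

Z = (0.00, 0.00) ✓; ZB at 20.00° ✓; |ZB| = 11.60 ✓; ∠(ZB, BS) = 90.00° ✓; |BS| = 22.60 ✓; ∠BSJ = 94.60° ✓; |SJ| = 10.80 ✓; ∠SJU = 123.8° ✓; |JU| = 26.00 ✓; ∠(JU, UK) = 90.00° ✓; |UK| = 17.90 ✓; ∠UKM = 83.90° ✓; |KM| = 0.8000 ✗.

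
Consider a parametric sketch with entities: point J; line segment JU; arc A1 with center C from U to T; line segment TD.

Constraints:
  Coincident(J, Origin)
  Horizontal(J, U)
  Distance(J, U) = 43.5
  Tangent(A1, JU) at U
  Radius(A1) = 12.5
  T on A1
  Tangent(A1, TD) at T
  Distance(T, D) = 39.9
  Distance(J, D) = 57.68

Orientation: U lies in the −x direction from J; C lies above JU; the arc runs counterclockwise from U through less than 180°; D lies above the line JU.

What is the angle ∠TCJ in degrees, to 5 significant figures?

10.265°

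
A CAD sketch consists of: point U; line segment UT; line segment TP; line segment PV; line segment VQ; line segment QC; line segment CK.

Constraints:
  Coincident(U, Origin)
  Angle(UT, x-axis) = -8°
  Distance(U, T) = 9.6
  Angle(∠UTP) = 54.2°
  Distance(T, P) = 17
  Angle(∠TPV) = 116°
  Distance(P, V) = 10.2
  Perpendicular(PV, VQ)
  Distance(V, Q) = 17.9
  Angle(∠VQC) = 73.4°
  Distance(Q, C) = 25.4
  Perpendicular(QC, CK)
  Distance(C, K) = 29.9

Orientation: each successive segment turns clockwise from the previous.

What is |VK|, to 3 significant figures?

24.0

U is at the origin; UT runs at -8.0° with length 9.6, so T = (9.51, -1.34). ∠UTP = 54.2° gives TP at -134° from the x-axis; with |TP| = 17.0, P = (-2.26, -13.6). ∠TPV = 116.0° gives PV at 162° from the x-axis; with |PV| = 10.2, V = (-12.0, -10.5). PV is perpendicular to VQ, so VQ runs at 72.2°; with |VQ| = 17.9, Q = (-6.50, 6.56). ∠VQC = 73.4° gives QC at -34.4° from the x-axis; with |QC| = 25.4, C = (14.5, -7.79). QC is perpendicular to CK, so CK runs at -124°; with |CK| = 29.9, K = (-2.43, -32.5). Then |VK| = |K − V| = 24.0.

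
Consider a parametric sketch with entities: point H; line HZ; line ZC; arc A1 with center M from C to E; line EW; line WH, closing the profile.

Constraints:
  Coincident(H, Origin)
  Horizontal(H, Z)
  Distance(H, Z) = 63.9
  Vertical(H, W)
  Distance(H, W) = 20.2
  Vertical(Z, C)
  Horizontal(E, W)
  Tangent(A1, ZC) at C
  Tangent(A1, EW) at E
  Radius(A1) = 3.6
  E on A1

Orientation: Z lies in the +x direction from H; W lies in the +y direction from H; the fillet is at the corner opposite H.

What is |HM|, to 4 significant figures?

62.54

H and W share the same x with |HW| = 20.2 and W on the +y side, so W = (0.000, 20.20). The virtual corner opposite H is at (63.90, 20.20). A1 meets ZC tangentially, so MC is at right angles to ZC and since A1 is tangent to EW there, ME ⟂ EW, with radius 3.6, so the center M sits 3.6 in from both sides at M = (60.30, 16.60). Then |HM| = |M − H| = 62.54.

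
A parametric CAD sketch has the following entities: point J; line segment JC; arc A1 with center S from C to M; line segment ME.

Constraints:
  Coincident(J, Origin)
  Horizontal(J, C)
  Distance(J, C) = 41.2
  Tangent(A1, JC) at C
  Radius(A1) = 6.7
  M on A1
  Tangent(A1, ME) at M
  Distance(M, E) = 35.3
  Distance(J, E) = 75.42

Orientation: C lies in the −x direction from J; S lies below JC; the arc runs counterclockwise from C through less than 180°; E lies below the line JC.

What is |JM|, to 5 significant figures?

46.209

J is at the origin; J and C share the same y with |JC| = 41.2 and C on the −x side, so C = (-41.200, 0.0000). Since A1 is tangent to JC there, SC ⟂ JC, so S = C + (0, -6.7) = (-41.200, -6.7000). Since SM ⟂ ME (tangency), |SE| = √(6.7² + 35.3²) = 35.930 regardless of where M sits on A1. So E lies on both circle(J, 75.42) and circle(S, 35.930); the below-JC intersection is E = (-69.905, -28.310). M is the foot of the tangent from E: M = (-46.157, -2.1926).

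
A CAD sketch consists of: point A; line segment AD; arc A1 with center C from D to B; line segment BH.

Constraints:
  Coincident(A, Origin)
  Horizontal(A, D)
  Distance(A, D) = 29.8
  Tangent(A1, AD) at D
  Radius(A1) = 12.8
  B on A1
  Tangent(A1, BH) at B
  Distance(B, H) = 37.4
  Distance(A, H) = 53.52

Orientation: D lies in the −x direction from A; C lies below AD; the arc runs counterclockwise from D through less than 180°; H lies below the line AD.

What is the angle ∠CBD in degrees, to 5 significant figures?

26.727°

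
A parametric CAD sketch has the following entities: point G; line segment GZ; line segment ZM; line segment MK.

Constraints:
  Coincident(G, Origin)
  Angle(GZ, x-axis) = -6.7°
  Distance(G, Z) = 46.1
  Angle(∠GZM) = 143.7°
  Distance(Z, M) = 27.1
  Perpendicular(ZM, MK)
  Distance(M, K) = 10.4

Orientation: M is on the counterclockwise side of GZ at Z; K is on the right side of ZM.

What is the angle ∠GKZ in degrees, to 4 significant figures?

9.401°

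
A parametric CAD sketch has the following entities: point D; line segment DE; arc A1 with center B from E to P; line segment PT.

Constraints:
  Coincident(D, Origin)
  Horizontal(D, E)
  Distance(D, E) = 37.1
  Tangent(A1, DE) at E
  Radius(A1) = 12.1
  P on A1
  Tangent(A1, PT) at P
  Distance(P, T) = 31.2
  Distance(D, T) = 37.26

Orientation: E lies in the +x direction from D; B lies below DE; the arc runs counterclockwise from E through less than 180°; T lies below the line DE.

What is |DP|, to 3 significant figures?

27.1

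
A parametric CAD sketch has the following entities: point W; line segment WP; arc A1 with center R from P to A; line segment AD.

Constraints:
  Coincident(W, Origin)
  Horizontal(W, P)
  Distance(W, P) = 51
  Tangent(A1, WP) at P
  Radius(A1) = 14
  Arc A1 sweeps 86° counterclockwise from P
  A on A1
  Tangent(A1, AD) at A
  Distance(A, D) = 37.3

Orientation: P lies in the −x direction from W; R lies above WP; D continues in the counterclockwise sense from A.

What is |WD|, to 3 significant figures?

60.9

W is at the origin; WP is horizontal with |WP| = 51.0 and P on the −x side, so P = (-51.0, 0.00). Since A1 is tangent to WP there, RP ⟂ WP, so R = P + (0, 14) = (-51.0, 14.0). On A1, P sits at bearing -90° from R; an 86° counterclockwise sweep puts A at bearing -4°, so A = R + 14.0·(cos -4°, sin -4°) = (-37.0, 13.0). The tangent condition forces RA to be normal to AD, so AD runs along (−sin -4°, cos -4°); with |AD| = 37.3, D = (-34.4, 50.2). Then |WD| = |D − W| = 60.9.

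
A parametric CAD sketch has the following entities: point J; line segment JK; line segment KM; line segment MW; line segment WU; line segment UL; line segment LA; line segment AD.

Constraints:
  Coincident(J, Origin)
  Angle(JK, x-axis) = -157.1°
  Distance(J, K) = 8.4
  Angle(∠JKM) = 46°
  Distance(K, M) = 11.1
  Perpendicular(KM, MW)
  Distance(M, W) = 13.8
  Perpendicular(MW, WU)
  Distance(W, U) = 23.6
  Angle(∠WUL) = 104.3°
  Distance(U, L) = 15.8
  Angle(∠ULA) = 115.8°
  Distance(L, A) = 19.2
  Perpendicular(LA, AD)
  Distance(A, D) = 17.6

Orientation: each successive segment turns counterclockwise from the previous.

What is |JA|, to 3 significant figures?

21.3

∠WUL = 104.3° gives UL at -127° from the x-axis; with |UL| = 15.8, L = (-23.4, 1.78). ∠ULA = 115.8° gives LA at -63.2° from the x-axis; with |LA| = 19.2, A = (-14.8, -15.4). Then |JA| = |A − J| = 21.3.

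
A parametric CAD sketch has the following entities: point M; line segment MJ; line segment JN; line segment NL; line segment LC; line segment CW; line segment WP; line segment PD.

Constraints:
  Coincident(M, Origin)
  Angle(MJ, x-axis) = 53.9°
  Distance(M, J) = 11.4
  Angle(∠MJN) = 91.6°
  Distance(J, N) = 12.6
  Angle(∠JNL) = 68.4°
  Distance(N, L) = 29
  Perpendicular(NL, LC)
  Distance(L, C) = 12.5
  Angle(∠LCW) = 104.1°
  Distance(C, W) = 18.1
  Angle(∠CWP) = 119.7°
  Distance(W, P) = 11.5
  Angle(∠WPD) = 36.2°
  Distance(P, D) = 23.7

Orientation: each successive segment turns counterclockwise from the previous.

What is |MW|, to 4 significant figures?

9.897

NL is perpendicular to LC, so LC runs at -16.10°; with |LC| = 12.5, C = (0.7150, -14.41). ∠LCW = 104.1° gives CW at 59.80° from the x-axis; with |CW| = 18.1, W = (9.820, 1.231). Then |MW| = |W − M| = 9.897.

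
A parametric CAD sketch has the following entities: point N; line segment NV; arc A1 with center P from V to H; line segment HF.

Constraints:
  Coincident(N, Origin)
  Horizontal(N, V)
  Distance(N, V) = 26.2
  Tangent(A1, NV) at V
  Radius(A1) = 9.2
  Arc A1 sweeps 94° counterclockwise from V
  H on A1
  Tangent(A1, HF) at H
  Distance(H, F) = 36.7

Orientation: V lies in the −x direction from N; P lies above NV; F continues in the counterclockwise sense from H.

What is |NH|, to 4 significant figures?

19.66

N is at the origin; N and V share the same y with |NV| = 26.2 and V on the −x side, so V = (-26.20, 0.000). The tangent condition forces PV to be normal to NV, so P = V + (0, 9.2) = (-26.20, 9.200). On A1, V sits at bearing -90° from P; a 94° counterclockwise sweep puts H at bearing 4°, so H = P + 9.2·(cos 4°, sin 4°) = (-17.02, 9.842). Then |NH| = |H − N| = 19.66.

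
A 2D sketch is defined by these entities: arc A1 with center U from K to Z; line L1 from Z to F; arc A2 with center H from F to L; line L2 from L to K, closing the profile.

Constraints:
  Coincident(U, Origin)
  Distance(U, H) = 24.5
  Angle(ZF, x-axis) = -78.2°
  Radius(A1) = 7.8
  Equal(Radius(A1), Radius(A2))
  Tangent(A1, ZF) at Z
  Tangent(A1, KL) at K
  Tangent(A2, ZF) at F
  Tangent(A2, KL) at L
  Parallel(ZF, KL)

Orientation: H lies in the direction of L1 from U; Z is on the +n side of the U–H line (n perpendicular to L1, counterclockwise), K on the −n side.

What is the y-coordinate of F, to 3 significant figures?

-22.4

The slot axis is L1's direction at -78.2°, so u = (cos -78.2°, sin -78.2°) = (0.204, -0.979) and n = (−sin -78.2°, cos -78.2°) = (0.979, 0.204). U is at the origin and H lies 24.5 along u from U, so H = 24.5·u = (5.01, -24.0). Tangency of A1 to both parallel lines with radius 7.8 puts Z and K at U ± 7.8·n: Z = (7.64, 1.60), K = (-7.64, -1.60). Equal radii place F and L the same way about H: F = H + 7.8·n = (12.6, -22.4), L = H − 7.8·n = (-2.63, -25.6). So F.y = -22.4.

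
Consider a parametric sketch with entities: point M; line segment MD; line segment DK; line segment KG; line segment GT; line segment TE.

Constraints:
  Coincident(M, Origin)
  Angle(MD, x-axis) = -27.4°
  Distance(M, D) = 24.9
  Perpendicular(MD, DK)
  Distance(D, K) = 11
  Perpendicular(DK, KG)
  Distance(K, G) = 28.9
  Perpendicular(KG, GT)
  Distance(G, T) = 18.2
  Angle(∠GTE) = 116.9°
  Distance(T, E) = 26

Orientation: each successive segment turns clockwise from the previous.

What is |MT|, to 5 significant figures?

8.2365

M is at the origin; MD runs at -27.4° with length 24.9, so D = (22.107, -11.459). MD ⟂ DK, so DK runs at -117.40°; with |DK| = 11.0, K = (17.044, -21.225). The perpendicularity gives KG at right angles to DK, so KG runs at 152.60°; with |KG| = 28.9, G = (-8.6135, -7.9252). The perpendicularity gives GT at right angles to KG, so GT runs at 62.600°; with |GT| = 18.2, T = (-0.23782, 8.2331). Then |MT| = |T − M| = 8.2365.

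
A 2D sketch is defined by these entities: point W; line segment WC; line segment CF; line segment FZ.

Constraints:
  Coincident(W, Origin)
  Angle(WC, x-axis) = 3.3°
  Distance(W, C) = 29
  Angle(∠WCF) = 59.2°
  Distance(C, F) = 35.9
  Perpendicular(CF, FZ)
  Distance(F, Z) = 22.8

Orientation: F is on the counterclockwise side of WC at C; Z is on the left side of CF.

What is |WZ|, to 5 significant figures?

21.156

W is at the origin; WC runs at 3.3° with length 29.0, so C = 29.0·(cos 3.3°, sin 3.3°) = (28.952, 1.6694). ∠WCF = 59.2°, so CF runs at 3.3° + (180° − 59.2°) = 124.10° from the x-axis; with |CF| = 35.9, F = C + 35.9·(cos 124.10°, sin 124.10°) = (8.8250, 31.397). CF is perpendicular to FZ; with |FZ| = 22.8 on the left of CF, Z = F + 22.8·(-0.82806, -0.56064) = (-10.055, 18.614). Then |WZ| = |Z − W| = 21.156.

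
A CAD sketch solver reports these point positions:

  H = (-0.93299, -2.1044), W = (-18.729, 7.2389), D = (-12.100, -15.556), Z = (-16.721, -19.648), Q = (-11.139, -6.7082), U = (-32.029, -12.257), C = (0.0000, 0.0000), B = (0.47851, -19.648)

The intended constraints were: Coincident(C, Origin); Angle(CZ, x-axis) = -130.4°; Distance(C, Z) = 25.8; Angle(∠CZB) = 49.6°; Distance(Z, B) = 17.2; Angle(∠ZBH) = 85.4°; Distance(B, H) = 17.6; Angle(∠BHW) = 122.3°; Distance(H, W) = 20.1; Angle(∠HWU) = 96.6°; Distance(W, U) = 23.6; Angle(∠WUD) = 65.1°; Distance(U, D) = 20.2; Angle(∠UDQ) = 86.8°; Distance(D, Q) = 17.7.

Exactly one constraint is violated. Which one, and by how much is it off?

Distance(D, Q) = 17.7 — off by 8.80.

C = (0.00, 0.00) ✓; CZ at -130.4° ✓; |CZ| = 25.80 ✓; ∠CZB = 49.60° ✓; |ZB| = 17.20 ✓; ∠ZBH = 85.40° ✓; |BH| = 17.60 ✓; ∠BHW = 122.3° ✓; |HW| = 20.10 ✓; ∠HWU = 96.60° ✓; |WU| = 23.60 ✓; ∠WUD = 65.10° ✓; |UD| = 20.20 ✓; ∠UDQ = 86.80° ✓; |DQ| = 8.900 ✗.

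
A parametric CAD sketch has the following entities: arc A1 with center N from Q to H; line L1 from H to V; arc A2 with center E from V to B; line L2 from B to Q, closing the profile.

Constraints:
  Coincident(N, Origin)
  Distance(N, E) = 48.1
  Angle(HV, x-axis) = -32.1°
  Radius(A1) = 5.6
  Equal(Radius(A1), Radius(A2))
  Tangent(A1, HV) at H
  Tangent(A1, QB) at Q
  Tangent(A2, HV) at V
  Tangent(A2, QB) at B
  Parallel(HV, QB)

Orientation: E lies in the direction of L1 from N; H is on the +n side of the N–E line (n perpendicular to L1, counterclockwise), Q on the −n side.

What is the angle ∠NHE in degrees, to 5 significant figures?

83.359°

The slot axis is L1's direction at -32.1°, so u = (cos -32.1°, sin -32.1°) = (0.84712, -0.53140) and n = (−sin -32.1°, cos -32.1°) = (0.53140, 0.84712). N is at the origin and E lies 48.1 along u from N, so E = 48.1·u = (40.747, -25.560). Tangency of A1 to both parallel lines with radius 5.6 puts H and Q at N ± 5.6·n: H = (2.9758, 4.7439), Q = (-2.9758, -4.7439). Then cos ∠NHE = HN·HE / (|HN||HE|), giving 83.359°.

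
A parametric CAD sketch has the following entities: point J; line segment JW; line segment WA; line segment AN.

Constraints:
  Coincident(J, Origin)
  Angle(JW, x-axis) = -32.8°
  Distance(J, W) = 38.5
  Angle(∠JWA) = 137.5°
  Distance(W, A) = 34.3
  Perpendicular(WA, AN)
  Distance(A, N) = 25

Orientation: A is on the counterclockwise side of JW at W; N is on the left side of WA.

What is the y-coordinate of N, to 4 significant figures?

9.566

J is at the origin; JW runs at -32.8° with length 38.5, so W = 38.5·(cos -32.8°, sin -32.8°) = (32.36, -20.86). ∠JWA = 137.5°, so WA runs at -32.8° + (180° − 137.5°) = 9.700° from the x-axis; with |WA| = 34.3, A = W + 34.3·(cos 9.700°, sin 9.700°) = (66.17, -15.08). The perpendicularity gives AN at right angles to WA; with |AN| = 25.0 on the left of WA, N = A + 25.0·(-0.1685, 0.9857) = (61.96, 9.566). So N.y = 9.566.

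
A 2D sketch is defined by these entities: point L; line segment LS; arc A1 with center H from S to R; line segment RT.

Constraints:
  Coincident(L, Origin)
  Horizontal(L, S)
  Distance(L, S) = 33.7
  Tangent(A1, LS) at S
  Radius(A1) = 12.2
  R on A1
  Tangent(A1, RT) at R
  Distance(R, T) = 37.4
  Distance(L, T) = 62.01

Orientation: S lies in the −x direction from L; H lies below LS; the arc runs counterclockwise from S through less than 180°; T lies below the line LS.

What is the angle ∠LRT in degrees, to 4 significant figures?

92.23°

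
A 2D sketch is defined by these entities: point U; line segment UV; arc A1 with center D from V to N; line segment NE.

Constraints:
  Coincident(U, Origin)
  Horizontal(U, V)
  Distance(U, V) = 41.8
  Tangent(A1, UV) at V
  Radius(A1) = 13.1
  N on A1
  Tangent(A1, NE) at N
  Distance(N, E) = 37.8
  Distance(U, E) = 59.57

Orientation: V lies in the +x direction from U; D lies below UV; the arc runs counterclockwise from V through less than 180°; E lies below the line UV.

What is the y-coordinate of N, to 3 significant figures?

-13.6

Checks: |DN| = 13.10 ✓; ∠(DN, NE) = 90.00° ✓; |NE| = 37.80 ✓; |UE| = 59.57 ✓.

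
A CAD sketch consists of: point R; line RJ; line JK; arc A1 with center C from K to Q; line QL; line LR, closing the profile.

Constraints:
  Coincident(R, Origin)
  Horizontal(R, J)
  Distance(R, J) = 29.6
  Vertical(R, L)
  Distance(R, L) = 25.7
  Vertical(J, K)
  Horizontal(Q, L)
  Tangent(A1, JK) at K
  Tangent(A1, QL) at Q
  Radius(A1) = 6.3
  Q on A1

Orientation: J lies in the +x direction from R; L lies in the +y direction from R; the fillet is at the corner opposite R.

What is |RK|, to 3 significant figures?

35.4

The virtual corner opposite R is at (29.6, 25.7). Tangency of A1 to JK means the radius CK is perpendicular to JK and tangency of A1 to QL means the radius CQ is perpendicular to QL, with radius 6.3, so the center C sits 6.3 in from both sides at C = (23.3, 19.4). That places the tangent points at K = (29.6, 19.4) on JK and Q = (23.3, 25.7) on QL. Then |RK| = |K − R| = 35.4.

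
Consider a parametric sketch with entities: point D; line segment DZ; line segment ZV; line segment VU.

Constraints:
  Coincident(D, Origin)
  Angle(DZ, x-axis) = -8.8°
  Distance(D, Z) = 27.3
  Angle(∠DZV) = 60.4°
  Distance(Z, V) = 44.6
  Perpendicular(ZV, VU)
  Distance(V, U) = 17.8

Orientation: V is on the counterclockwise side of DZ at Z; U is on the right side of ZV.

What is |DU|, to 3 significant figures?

51.9

D is at the origin; DZ runs at -8.8° with length 27.3, so Z = 27.3·(cos -8.8°, sin -8.8°) = (27.0, -4.18). ∠DZV = 60.4°, so ZV runs at -8.8° + (180° − 60.4°) = 111° from the x-axis; with |ZV| = 44.6, V = Z + 44.6·(cos 111°, sin 111°) = (11.1, 37.5). ZV ⟂ VU; with |VU| = 17.8 on the right of ZV, U = V + 17.8·(0.935, 0.355) = (27.8, 43.8). Then |DU| = |U − D| = 51.9.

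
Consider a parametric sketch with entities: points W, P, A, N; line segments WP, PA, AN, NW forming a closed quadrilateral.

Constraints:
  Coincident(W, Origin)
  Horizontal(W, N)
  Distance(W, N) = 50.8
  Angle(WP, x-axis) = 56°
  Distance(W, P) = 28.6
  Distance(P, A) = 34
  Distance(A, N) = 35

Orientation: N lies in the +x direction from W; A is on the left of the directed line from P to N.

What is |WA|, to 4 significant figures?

59.43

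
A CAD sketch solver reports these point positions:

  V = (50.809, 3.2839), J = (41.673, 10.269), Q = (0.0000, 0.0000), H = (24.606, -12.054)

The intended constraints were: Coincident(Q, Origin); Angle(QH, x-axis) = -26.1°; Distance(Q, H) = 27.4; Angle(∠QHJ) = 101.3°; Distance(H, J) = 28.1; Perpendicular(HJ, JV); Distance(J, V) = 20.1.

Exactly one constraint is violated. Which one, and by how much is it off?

Distance(J, V) = 20.1 — off by 8.60.

Q = (0.00, 0.00) ✓; QH at -26.10° ✓; |QH| = 27.40 ✓; ∠QHJ = 101.3° ✓; |HJ| = 28.10 ✓; ∠(HJ, JV) = 90.00° ✓; |JV| = 11.50 ✗.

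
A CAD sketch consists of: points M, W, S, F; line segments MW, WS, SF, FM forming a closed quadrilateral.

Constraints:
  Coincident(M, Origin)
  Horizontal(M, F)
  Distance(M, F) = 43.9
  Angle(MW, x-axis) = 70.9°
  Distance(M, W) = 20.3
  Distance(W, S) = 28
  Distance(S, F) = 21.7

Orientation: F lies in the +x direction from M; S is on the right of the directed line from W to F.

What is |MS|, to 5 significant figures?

22.875

M is at the origin; MF is horizontal with |MF| = 43.9 and F in +x, so F = (43.9, 0). MW runs at 70.9° with |MW| = 20.3, so W = (6.6425, 19.182). S is determined by |WS| = 28.0 and |SF| = 21.7 together: it lies at the intersection of circle(W, 28.0) and circle(F, 21.7). With |WF| = 41.906, the foot of the radical line on WF is 24.689 from W and the perpendicular offset is √(28.0² − 24.689²) = 13.209. Taking the right-of-WF solution: S = (22.546, -3.8624).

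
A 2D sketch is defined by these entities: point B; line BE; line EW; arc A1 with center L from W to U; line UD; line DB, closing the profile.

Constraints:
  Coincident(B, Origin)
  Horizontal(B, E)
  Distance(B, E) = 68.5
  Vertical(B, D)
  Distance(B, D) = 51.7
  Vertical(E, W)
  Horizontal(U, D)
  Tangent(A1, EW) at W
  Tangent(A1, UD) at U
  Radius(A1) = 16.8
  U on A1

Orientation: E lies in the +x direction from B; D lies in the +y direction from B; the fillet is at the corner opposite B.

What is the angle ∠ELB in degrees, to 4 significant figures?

81.68°

BD is vertical with |BD| = 51.7 and D on the +y side, so D = (0.000, 51.70). The virtual corner opposite B is at (68.50, 51.70). The tangent condition forces LW to be normal to EW and tangency of A1 to UD means the radius LU is perpendicular to UD, with radius 16.8, so the center L sits 16.8 in from both sides at L = (51.70, 34.90). Then cos ∠ELB = LE·LB / (|LE||LB|), giving 81.68°.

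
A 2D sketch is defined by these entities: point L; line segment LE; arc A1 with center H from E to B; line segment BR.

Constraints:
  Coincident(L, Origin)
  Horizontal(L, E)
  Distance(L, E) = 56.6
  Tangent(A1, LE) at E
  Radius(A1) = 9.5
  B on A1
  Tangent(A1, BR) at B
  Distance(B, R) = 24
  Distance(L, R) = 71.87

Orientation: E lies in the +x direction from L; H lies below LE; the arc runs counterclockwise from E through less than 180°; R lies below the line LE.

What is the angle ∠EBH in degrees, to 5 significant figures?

26.965°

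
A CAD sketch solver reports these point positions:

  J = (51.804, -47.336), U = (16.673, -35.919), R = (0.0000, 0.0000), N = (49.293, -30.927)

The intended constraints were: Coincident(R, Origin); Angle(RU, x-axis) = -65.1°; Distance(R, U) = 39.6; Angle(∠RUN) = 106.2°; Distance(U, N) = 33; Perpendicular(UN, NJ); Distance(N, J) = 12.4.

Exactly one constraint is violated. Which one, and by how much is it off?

Distance(N, J) = 12.4 — off by 4.20.

R = (0.00, 0.00) ✓; RU at -65.10° ✓; |RU| = 39.60 ✓; ∠RUN = 106.2° ✓; |UN| = 33.00 ✓; ∠(UN, NJ) = 90.00° ✓; |NJ| = 16.60 ✗.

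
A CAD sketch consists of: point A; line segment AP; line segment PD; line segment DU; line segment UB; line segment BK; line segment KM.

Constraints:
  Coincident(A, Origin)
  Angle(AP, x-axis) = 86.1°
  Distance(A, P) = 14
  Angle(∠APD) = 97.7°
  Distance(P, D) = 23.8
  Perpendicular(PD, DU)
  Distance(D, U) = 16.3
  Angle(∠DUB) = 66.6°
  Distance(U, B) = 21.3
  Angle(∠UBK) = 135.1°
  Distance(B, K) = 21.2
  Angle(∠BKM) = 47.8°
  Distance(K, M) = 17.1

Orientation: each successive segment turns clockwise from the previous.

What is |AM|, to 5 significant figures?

24.381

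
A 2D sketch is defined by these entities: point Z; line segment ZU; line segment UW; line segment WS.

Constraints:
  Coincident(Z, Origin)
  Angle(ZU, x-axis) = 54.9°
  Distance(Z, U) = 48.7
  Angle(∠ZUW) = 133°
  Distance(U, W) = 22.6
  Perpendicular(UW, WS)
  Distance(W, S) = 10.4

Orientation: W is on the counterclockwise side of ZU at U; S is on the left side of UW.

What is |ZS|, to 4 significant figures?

61.25

Z is at the origin; ZU runs at 54.9° with length 48.7, so U = 48.7·(cos 54.9°, sin 54.9°) = (28.00, 39.84). ∠ZUW = 133.0°, so UW runs at 54.9° + (180° − 133.0°) = 101.9° from the x-axis; with |UW| = 22.6, W = U + 22.6·(cos 101.9°, sin 101.9°) = (23.34, 61.96). UW is perpendicular to WS; with |WS| = 10.4 on the left of UW, S = W + 10.4·(-0.9785, -0.2062) = (13.17, 59.81). Then |ZS| = |S − Z| = 61.25.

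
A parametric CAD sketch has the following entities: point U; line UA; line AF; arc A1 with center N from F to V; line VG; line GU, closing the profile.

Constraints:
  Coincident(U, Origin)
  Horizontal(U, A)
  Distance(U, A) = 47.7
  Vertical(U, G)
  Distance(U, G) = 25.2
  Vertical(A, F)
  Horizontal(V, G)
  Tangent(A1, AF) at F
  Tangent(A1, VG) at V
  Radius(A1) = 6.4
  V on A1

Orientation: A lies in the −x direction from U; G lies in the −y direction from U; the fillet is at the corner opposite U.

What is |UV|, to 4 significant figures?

48.38

U is at the origin; UA is horizontal with |UA| = 47.7 and A on the −x side, so A = (-47.70, 0.000). U and G share the same x with |UG| = 25.2 and G on the −y side, so G = (0.000, -25.20). The virtual corner opposite U is at (-47.70, -25.20). Tangency of A1 to AF means the radius NF is perpendicular to AF and A1 meets VG tangentially, so NV is at right angles to VG, with radius 6.4, so the center N sits 6.4 in from both sides at N = (-41.30, -18.80). That places the tangent points at F = (-47.70, -18.80) on AF and V = (-41.30, -25.20) on VG. Then |UV| = |V − U| = 48.38.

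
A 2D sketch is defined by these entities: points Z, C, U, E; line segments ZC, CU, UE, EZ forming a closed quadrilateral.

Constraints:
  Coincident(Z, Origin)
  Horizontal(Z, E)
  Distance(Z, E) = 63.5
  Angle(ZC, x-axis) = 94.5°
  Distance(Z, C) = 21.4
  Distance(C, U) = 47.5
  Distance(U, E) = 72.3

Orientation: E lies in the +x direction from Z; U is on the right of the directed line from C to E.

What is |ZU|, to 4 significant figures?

26.41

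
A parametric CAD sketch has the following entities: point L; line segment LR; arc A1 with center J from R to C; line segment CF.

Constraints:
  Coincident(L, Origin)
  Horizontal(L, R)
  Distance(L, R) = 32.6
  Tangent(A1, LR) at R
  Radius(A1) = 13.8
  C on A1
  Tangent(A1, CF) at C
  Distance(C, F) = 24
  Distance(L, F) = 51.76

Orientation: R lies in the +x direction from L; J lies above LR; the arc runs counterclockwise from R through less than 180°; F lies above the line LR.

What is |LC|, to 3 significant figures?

49.0

Checks: L = (0.00, 0.00) ✓; |JC| = 13.80 ✓; ∠(JC, CF) = 90.00° ✓; |CF| = 24.00 ✓; |LF| = 51.76 ✓.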